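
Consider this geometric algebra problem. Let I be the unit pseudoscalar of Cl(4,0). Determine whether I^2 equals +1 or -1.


The pseudoscalar I = e1...e_n (product of all n generators) of Cl(p,q) satisfies I^2 = (-1)^(q + n(n-1)/2).
p = 4, q = 0, n = p + q = 4
n(n-1)/2 = 4 * 3 / 2 = 6
Exponent = q + n(n-1)/2 = 0 + 6 = 6
I^2 = (-1)^6 = +1


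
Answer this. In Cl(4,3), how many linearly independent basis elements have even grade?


Even subalgebra dimension = 2^(n-1)
n = 4 + 3 = 7
2^(7 - 1) = 2^6 = 64
Verification: sum of C(7,k) for even k = 1 + 21 + 35 + 7 = 64
Result = 64


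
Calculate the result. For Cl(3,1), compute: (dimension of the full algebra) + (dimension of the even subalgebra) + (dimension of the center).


n = 3 + 1 = 4
Total dim = 2^4 = 16
Even subalgebra dim = 2^3 = 8
n is even, so center dim = 1
Sum = 16 + 8 + 1 = 25


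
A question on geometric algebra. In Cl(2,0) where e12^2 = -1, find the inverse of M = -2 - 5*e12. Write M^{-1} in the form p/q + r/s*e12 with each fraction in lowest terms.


M = -2 - 5*e12, where e12^2 = -1.
Since M commutes with its reverse ~M = a - b*e12, M * ~M = a^2 - b^2*e12^2 = a^2 + b^2.
So M^{-1} = ~M / (a^2 + b^2) = (a - b*e12)/(a^2 + b^2).
a^2 + b^2 = 4 + 25 = 29
Scalar part = -2/29 = -2/29
Bivector coeff = 5/29 = 5/29
M^{-1} = -2/29 + 5/29*e12


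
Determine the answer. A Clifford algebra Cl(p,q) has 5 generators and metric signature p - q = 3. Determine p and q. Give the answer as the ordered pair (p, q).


We need p + q = 5 and p - q = 3.
Adding: 2p = 5 + 3 = 8, so p = 4.
Then q = 5 - 4 = 1.
(p, q) = (4, 1)


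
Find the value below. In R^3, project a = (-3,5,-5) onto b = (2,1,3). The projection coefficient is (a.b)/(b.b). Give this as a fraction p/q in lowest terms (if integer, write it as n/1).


Projection coefficient = (a . b) / (b . b)
a . b = (-3)*2 + 5*1 + (-5)*3
= -6 + 5 + (-15) = -16
b . b = 2^2 + 1^2 + 3^2
= 4 + 1 + 9 = 14
Coefficient = -16/14
In lowest terms: -8/7


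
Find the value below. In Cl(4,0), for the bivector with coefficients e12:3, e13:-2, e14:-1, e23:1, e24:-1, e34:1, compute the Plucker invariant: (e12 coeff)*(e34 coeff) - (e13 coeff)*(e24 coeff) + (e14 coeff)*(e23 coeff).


Plucker relation: af - be + cd
a*f = 3*1 = 3
b*e = (-2)*(-1) = 2
c*d = (-1)*1 = -1
af - be + cd = 3 - 2 + (-1)
= 0


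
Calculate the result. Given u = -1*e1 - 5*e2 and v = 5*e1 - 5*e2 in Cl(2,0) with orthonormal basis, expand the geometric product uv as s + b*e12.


Expand: (-1*e1 - 5*e2)(5*e1 - 5*e2)
= (-1)*5*e1e1 + (-1)*(-5)*e1e2 + (-5)*5*e2e1 + (-5)*(-5)*e2e2
Using e1^2 = e2^2 = 1, e2e1 = -e1e2:
Scalar part s = (-1)*5 + (-5)*(-5) = -5 + 25 = 20
Bivector part b = (-1)*(-5) - (-5)*5 = 5 - (-25) = 30
uv = 20 + 30*e12


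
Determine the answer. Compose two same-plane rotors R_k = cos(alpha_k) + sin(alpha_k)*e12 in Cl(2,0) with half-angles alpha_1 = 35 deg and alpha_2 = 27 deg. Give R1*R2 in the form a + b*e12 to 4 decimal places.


Same-plane rotors commute and their half-angles add:
R1*R2 = cos(a1 + a2) + sin(a1 + a2)*e12.
a1 + a2 = 35 + 27 = 62 deg
cos(62 deg) = 0.4695
sin(62 deg) = 0.8829
R1*R2 = 0.4695 + 0.8829*e12


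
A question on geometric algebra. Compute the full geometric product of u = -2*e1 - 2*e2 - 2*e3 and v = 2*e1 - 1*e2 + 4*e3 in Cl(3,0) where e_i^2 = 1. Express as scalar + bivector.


In Cl(3,0): e_i^2 = 1, e_ie_j = -e_je_i for i != j.
Scalar part = u . v = (-2)*2 + (-2)*(-1) + (-2)*4
= -4 + 2 + (-8) = -10
e12 coeff = (-2)*(-1) - (-2)*2 = 2 - (-4) = 6
e13 coeff = (-2)*4 - (-2)*2 = -8 - (-4) = -4
e23 coeff = (-2)*4 - (-2)*(-1) = -8 - 2 = -10
uv = -10 + 6*e12 - 4*e13 - 10*e23


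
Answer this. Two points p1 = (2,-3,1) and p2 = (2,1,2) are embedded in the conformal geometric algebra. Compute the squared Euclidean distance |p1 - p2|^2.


p1 - p2 = (0, -4, -1)
|p1 - p2|^2 = 0^2 + (-4)^2 + (-1)^2
= 0 + 16 + 1
= 17


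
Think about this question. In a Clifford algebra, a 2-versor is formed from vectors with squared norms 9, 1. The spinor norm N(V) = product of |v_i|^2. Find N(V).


Spinor norm N(V) = |v1|^2 * |v2|^2 * ... * |v2|^2
= 9 * 1
Running product: 9, 9
N(V) = 9


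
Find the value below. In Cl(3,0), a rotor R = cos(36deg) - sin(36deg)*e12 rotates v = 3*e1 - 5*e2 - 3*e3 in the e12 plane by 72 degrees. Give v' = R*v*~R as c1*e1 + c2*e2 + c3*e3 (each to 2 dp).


Rotor R = cos(36deg) - sin(36deg)*e12
Rotation angle theta = 2 * 36 = 72 degrees in the e12 plane (e1 -> e2).
The component perpendicular to the plane (e3) is invariant: v'_3 = v3 = -3.00
cos(72deg) = 0.3090, sin(72deg) = 0.9511
v'_1 = v1*cos(theta) - v2*sin(theta) = 3*0.3090 - (-5)*0.9511 = 5.68
v'_2 = v1*sin(theta) + v2*cos(theta) = 3*0.9511 + (-5)*0.3090 = 1.31
v' = 5.68*e1 + 1.31*e2 - 3.00*e3


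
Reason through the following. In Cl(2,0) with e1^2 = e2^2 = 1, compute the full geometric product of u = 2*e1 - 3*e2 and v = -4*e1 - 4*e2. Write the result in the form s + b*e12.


Expand: (2*e1 - 3*e2)(-4*e1 - 4*e2)
= 2*(-4)*e1e1 + 2*(-4)*e1e2 + (-3)*(-4)*e2e1 + (-3)*(-4)*e2e2
Using e1^2 = e2^2 = 1, e2e1 = -e1e2:
Scalar part s = 2*(-4) + (-3)*(-4) = -8 + 12 = 4
Bivector part b = 2*(-4) - (-3)*(-4) = -8 - 12 = -20
uv = 4 - 20*e12


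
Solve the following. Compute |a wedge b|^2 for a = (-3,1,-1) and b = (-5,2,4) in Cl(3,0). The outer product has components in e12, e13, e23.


a wedge b = (a1*b2 - a2*b1)*e12 + (a1*b3 - a3*b1)*e13 + (a2*b3 - a3*b2)*e23
e12 coeff: (-3)*2 - 1*(-5) = -6 - (-5) = -1
e13 coeff: (-3)*4 - (-1)*(-5) = -12 - 5 = -17
e23 coeff: 1*4 - (-1)*2 = 4 - (-2) = 6
|a wedge b|^2 = (-1)^2 + (-17)^2 + 6^2
= 1 + 289 + 36
= 326


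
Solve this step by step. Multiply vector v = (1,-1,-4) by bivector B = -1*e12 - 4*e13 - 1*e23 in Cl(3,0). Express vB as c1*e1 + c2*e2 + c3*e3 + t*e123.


vB has grade-1 (vector) and grade-3 (trivector) parts: vB = (v _| B) + (v ^ B).
Vector part <vB>_1:
  e1: -v2*b12 - v3*b13 = -(-1)*(-1) - (-4)*(-4) = -17
  e2: v1*b12 - v3*b23 = (1)*(-1) - (-4)*(-1) = -5
  e3: v1*b13 + v2*b23 = (1)*(-4) + (-1)*(-1) = -3
Trivector part <vB>_3:
  e123: v1*b23 - v2*b13 + v3*b12 = (1)*(-1) - (-1)*(-4) + (-4)*(-1) = -1
vB = -17*e1 - 5*e2 - 3*e3 - 1*e123


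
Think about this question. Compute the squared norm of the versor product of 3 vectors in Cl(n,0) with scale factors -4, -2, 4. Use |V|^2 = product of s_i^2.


Each vector v_i has |v_i|^2 = s_i^2
Squared scales: (-4)^2 = 16, (-2)^2 = 4, 4^2 = 16
|V|^2 = 16 * 4 * 16
= 1024


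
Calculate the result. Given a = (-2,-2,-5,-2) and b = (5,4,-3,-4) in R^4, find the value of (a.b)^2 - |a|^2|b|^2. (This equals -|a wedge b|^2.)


a . b = (-2)*5 + (-2)*4 + (-5)*(-3) + (-2)*(-4)
= -10 + (-8) + 15 + 8 = 5
|a|^2 = (-2)^2 + (-2)^2 + (-5)^2 + (-2)^2 = 37
|b|^2 = 5^2 + 4^2 + (-3)^2 + (-4)^2 = 66
(a.b)^2 = 5^2 = 25
|a|^2 * |b|^2 = 37 * 66 = 2442
Result = 25 - 2442 = -2417


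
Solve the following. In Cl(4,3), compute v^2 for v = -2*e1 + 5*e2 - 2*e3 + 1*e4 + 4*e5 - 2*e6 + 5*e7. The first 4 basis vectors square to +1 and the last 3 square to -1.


v^2 = sum of c_i^2 * e_i^2
Positive signature terms (e_i^2 = +1): (-2)^2 + 5^2 + (-2)^2 + 1^2 = 34
Negative signature terms (e_j^2 = -1): 4^2 + (-2)^2 + 5^2 = 45
v^2 = 34 - 45 = -11


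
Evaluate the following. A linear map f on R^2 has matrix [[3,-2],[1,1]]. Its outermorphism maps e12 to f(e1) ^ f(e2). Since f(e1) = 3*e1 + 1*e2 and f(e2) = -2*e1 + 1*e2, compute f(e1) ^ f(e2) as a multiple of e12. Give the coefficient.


The outermorphism of a linear map f sends e1^e2 to f(e1)^f(e2).
f(e1) = 3*e1 + 1*e2
f(e2) = -2*e1 + 1*e2
f(e1) ^ f(e2) = (3*e1 + 1*e2) ^ (-2*e1 + 1*e2)
= 3*1*e12 + 1*(-2)*e21
= (3 - (-2))*e12
= 5*e12
Coefficient = 5


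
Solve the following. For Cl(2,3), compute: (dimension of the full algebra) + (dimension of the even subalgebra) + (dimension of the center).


n = 2 + 3 = 5
Total dim = 2^5 = 32
Even subalgebra dim = 2^4 = 16
n is odd, so center dim = 2
Sum = 32 + 16 + 2 = 50


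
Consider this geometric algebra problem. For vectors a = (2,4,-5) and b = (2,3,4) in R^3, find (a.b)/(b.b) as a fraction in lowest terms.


Projection coefficient = (a . b) / (b . b)
a . b = 2*2 + 4*3 + (-5)*4
= 4 + 12 + (-20) = -4
b . b = 2^2 + 3^2 + 4^2
= 4 + 9 + 16 = 29
Coefficient = -4/29
In lowest terms: -4/29


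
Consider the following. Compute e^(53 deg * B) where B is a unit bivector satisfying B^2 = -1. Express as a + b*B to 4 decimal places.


For a unit bivector B with B^2 = -1, the exponential series gives
e^(theta*B) = cos(theta) + sin(theta)*B (the GA analogue of Euler's formula).
theta = 53 degrees = 0.925025 rad
cos(53 deg) = 0.6018
sin(53 deg) = 0.7986
exp(theta*B) = 0.6018 + 0.7986*B


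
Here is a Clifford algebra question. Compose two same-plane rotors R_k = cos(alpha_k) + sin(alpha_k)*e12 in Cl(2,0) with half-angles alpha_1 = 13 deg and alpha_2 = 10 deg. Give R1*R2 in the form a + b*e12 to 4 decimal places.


Same-plane rotors commute and their half-angles add:
R1*R2 = cos(a1 + a2) + sin(a1 + a2)*e12.
a1 + a2 = 13 + 10 = 23 deg
cos(23 deg) = 0.9205
sin(23 deg) = 0.3907
R1*R2 = 0.9205 + 0.3907*e12


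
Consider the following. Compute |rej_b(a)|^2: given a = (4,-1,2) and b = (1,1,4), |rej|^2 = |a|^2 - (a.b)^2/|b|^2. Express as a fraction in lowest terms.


|a|^2 = 4^2 + (-1)^2 + 2^2 = 21
|b|^2 = 1^2 + 1^2 + 4^2 = 18
a . b = 4*1 + (-1)*1 + 2*4 = 11
(a.b)^2 = 11^2 = 121
|rej|^2 = 21 - 121/18
= (378 - 121)/18
= 257/18
In lowest terms: 257/18


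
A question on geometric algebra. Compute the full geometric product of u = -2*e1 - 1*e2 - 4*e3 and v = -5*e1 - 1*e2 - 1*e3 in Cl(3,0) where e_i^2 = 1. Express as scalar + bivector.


In Cl(3,0): e_i^2 = 1, e_ie_j = -e_je_i for i != j.
Scalar part = u . v = (-2)*(-5) + (-1)*(-1) + (-4)*(-1)
= 10 + 1 + 4 = 15
e12 coeff = (-2)*(-1) - (-1)*(-5) = 2 - 5 = -3
e13 coeff = (-2)*(-1) - (-4)*(-5) = 2 - 20 = -18
e23 coeff = (-1)*(-1) - (-4)*(-1) = 1 - 4 = -3
uv = 15 - 3*e12 - 18*e13 - 3*e23


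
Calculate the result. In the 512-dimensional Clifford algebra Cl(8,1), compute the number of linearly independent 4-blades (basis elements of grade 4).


Number of grade-k basis blades in Cl(p,q) with n = p + q is C(n, k).
n = 8 + 1 = 9
C(9, 4) = 9! / (4! * 5!)
= 362880 / (24 * 120)
= 126


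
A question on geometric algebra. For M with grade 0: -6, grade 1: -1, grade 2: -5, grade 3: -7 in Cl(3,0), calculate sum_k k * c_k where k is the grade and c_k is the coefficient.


Grade-weighted sum = sum of grade_k * coefficient_k
0*(-6) = 0
1*(-1) = -1
2*(-5) = -10
3*(-7) = -21
Total = 0 + (-1) + (-10) + (-21) = -32


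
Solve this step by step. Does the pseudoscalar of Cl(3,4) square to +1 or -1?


The pseudoscalar I = e1...e_n (product of all n generators) of Cl(p,q) satisfies I^2 = (-1)^(q + n(n-1)/2).
p = 3, q = 4, n = p + q = 7
n(n-1)/2 = 7 * 6 / 2 = 21
Exponent = q + n(n-1)/2 = 4 + 21 = 25
I^2 = (-1)^25 = -1


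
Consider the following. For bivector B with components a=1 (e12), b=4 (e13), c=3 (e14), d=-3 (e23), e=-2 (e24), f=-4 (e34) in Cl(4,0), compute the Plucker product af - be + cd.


Plucker relation: af - be + cd
a*f = 1*(-4) = -4
b*e = 4*(-2) = -8
c*d = 3*(-3) = -9
af - be + cd = -4 - (-8) + (-9)
= -5


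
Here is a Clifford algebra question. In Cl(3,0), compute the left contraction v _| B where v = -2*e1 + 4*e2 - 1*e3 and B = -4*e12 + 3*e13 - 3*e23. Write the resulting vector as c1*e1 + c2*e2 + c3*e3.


Left contraction v _| B = <vB>_1 (grade-1 part of the geometric product vB).
Using e1_|e12 = e2, e2_|e12 = -e1, e1_|e13 = e3, e3_|e13 = -e1, e2_|e23 = e3, e3_|e23 = -e2:
e1 coeff: -v2*b12 - v3*b13 = -(4)*(-4) - (-1)*(3) = 19
e2 coeff: v1*b12 - v3*b23 = (-2)*(-4) - (-1)*(-3) = 5
e3 coeff: v1*b13 + v2*b23 = (-2)*(3) + (4)*(-3) = -18
v _| B = 19*e1 + 5*e2 - 18*e3


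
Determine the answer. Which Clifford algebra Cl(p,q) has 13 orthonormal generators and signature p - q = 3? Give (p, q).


We need p + q = 13 and p - q = 3.
Adding: 2p = 13 + 3 = 16, so p = 8.
Then q = 13 - 8 = 5.
(p, q) = (8, 5)


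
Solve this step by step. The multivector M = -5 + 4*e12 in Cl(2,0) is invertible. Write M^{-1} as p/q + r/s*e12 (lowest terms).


M = -5 + 4*e12, where e12^2 = -1.
Since M commutes with its reverse ~M = a - b*e12, M * ~M = a^2 - b^2*e12^2 = a^2 + b^2.
So M^{-1} = ~M / (a^2 + b^2) = (a - b*e12)/(a^2 + b^2).
a^2 + b^2 = 25 + 16 = 41
Scalar part = -5/41 = -5/41
Bivector coeff = -4/41 = -4/41
M^{-1} = -5/41 - 4/41*e12


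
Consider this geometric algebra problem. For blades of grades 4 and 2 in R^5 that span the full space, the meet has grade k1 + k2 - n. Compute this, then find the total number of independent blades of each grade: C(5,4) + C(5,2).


Meet grade = grade(A) + grade(B) - n
= 4 + 2 - 5 = 1
C(5,4) = 5
C(5,2) = 10
dim_A + dim_B = 5 + 10 = 15


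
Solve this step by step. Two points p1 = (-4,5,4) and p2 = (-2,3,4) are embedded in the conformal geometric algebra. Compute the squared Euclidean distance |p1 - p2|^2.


p1 - p2 = (-2, 2, 0)
|p1 - p2|^2 = (-2)^2 + 2^2 + 0^2
= 4 + 4 + 0
= 8


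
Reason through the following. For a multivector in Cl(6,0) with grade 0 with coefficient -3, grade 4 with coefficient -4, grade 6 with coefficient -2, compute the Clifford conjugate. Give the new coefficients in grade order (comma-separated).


Clifford conjugate sign for grade k: (-1)^(k(k+1)/2)
Grade 0: (-1)^(0*1/2) = (-1)^0 = 1, coeff -3 -> -3
Grade 4: (-1)^(4*5/2) = (-1)^10 = 1, coeff -4 -> -4
Grade 6: (-1)^(6*7/2) = (-1)^21 = -1, coeff -2 -> 2
Conjugated coefficients: -3, -4, 2


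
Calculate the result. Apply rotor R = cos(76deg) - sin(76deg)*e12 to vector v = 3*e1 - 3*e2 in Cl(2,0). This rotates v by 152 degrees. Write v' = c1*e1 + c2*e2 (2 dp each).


Rotor R = cos(76deg) - sin(76deg)*e12
Rotation angle theta = 2 * 76 = 152 degrees
v' = R*v*~R rotates v by theta.
cos(152deg) = -0.8829, sin(152deg) = 0.4695
v'_1 = 3*cos(152deg) - (-3)*sin(152deg)
= 3*(-0.8829) - (-3)*0.4695
= -1.24
v'_2 = 3*sin(152deg) + (-3)*cos(152deg)
= 3*0.4695 + (-3)*(-0.8829)
= 4.06
v' = -1.24*e1 + 4.06*e2


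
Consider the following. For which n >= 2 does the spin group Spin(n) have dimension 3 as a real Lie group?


dim Spin(n) = dim so(n) = n(n-1)/2.
Solve n(n-1)/2 = 3, i.e. n^2 - n - 6 = 0.
Discriminant = 1 + 8*3 = 25
n = (1 + sqrt(25))/2 = (1 + 5)/2 = 3


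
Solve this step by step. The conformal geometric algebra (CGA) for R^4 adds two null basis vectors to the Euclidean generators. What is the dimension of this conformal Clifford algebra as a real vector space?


The conformal model of R^4 uses Cl(5,1): the 4 Euclidean generators plus two extra orthogonal generators e+ (e+^2 = +1) and e- (e-^2 = -1), from which the null vectors e0, einf are built.
Number of generators m = 4 + 2 = 6.
dim Cl(p,q) = 2^m = 2^6 = 64


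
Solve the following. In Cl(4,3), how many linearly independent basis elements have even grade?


Even subalgebra dimension = 2^(n-1)
n = 4 + 3 = 7
2^(7 - 1) = 2^6 = 64
Verification: sum of C(7,k) for even k = 1 + 21 + 35 + 7 = 64
Result = 64


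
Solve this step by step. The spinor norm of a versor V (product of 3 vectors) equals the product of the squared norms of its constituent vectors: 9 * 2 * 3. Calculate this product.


Spinor norm N(V) = |v1|^2 * |v2|^2 * ... * |v3|^2
= 9 * 2 * 3
Running product: 9, 18, 54
N(V) = 54


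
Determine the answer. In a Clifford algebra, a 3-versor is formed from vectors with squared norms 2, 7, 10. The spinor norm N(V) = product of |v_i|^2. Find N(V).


Spinor norm N(V) = |v1|^2 * |v2|^2 * ... * |v3|^2
= 2 * 7 * 10
Running product: 2, 14, 140
N(V) = 140


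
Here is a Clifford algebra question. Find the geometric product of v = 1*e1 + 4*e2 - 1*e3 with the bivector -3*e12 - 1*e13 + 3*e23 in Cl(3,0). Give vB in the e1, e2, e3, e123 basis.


vB has grade-1 (vector) and grade-3 (trivector) parts: vB = (v _| B) + (v ^ B).
Vector part <vB>_1:
  e1: -v2*b12 - v3*b13 = -(4)*(-3) - (-1)*(-1) = 11
  e2: v1*b12 - v3*b23 = (1)*(-3) - (-1)*(3) = 0
  e3: v1*b13 + v2*b23 = (1)*(-1) + (4)*(3) = 11
Trivector part <vB>_3:
  e123: v1*b23 - v2*b13 + v3*b12 = (1)*(3) - (4)*(-1) + (-1)*(-3) = 10
vB = 11*e1 + 0*e2 + 11*e3 + 10*e123


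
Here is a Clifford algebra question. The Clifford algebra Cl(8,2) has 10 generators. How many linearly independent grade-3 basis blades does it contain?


Number of grade-k basis blades in Cl(p,q) with n = p + q is C(n, k).
n = 8 + 2 = 10
C(10, 3) = 10! / (3! * 7!)
= 3628800 / (6 * 5040)
= 120


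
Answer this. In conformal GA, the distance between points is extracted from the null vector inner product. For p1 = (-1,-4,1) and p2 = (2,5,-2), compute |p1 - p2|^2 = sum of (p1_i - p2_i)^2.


p1 - p2 = (-3, -9, 3)
|p1 - p2|^2 = (-3)^2 + (-9)^2 + 3^2
= 9 + 81 + 9
= 99


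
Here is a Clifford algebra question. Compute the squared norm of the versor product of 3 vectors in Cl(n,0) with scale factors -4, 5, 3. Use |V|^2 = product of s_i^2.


Each vector v_i has |v_i|^2 = s_i^2
Squared scales: (-4)^2 = 16, 5^2 = 25, 3^2 = 9
|V|^2 = 16 * 25 * 9
= 3600


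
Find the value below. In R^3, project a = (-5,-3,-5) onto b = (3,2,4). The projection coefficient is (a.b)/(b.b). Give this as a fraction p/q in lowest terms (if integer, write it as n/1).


Projection coefficient = (a . b) / (b . b)
a . b = (-5)*3 + (-3)*2 + (-5)*4
= -15 + (-6) + (-20) = -41
b . b = 3^2 + 2^2 + 4^2
= 9 + 4 + 16 = 29
Coefficient = -41/29
In lowest terms: -41/29


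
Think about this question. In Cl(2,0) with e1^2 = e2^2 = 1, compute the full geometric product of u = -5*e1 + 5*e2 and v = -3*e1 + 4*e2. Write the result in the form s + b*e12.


Expand: (-5*e1 + 5*e2)(-3*e1 + 4*e2)
= (-5)*(-3)*e1e1 + (-5)*4*e1e2 + 5*(-3)*e2e1 + 5*4*e2e2
Using e1^2 = e2^2 = 1, e2e1 = -e1e2:
Scalar part s = (-5)*(-3) + 5*4 = 15 + 20 = 35
Bivector part b = (-5)*4 - 5*(-3) = -20 - (-15) = -5
uv = 35 - 5*e12


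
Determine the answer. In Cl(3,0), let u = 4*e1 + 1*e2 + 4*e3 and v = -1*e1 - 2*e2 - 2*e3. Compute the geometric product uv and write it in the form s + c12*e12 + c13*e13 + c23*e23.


In Cl(3,0): e_i^2 = 1, e_ie_j = -e_je_i for i != j.
Scalar part = u . v = 4*(-1) + 1*(-2) + 4*(-2)
= -4 + (-2) + (-8) = -14
e12 coeff = 4*(-2) - 1*(-1) = -8 - (-1) = -7
e13 coeff = 4*(-2) - 4*(-1) = -8 - (-4) = -4
e23 coeff = 1*(-2) - 4*(-2) = -2 - (-8) = 6
uv = -14 - 7*e12 - 4*e13 + 6*e23


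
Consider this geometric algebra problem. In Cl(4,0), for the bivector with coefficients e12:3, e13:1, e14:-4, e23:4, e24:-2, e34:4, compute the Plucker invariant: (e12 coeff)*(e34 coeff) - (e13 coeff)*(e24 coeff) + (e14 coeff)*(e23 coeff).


Plucker relation: af - be + cd
a*f = 3*4 = 12
b*e = 1*(-2) = -2
c*d = (-4)*4 = -16
af - be + cd = 12 - (-2) + (-16)
= -2


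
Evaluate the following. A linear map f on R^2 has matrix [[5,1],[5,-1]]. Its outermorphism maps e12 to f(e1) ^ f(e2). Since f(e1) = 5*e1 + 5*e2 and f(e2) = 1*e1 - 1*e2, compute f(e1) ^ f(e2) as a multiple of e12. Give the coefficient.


The outermorphism of a linear map f sends e1^e2 to f(e1)^f(e2).
f(e1) = 5*e1 + 5*e2
f(e2) = 1*e1 - 1*e2
f(e1) ^ f(e2) = (5*e1 + 5*e2) ^ (1*e1 - 1*e2)
= 5*(-1)*e12 + 5*1*e21
= (-5 - 5)*e12
= -10*e12
Coefficient = -10


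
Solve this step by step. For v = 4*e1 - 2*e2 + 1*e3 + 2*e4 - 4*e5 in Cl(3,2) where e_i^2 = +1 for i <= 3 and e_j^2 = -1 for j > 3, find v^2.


v^2 = sum of c_i^2 * e_i^2
Positive signature terms (e_i^2 = +1): 4^2 + (-2)^2 + 1^2 = 21
Negative signature terms (e_j^2 = -1): 2^2 + (-4)^2 = 20
v^2 = 21 - 20 = 1


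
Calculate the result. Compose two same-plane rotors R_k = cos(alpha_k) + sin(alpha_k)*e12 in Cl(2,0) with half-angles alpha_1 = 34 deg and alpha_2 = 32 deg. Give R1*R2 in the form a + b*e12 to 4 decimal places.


Same-plane rotors commute and their half-angles add:
R1*R2 = cos(a1 + a2) + sin(a1 + a2)*e12.
a1 + a2 = 34 + 32 = 66 deg
cos(66 deg) = 0.4067
sin(66 deg) = 0.9135
R1*R2 = 0.4067 + 0.9135*e12


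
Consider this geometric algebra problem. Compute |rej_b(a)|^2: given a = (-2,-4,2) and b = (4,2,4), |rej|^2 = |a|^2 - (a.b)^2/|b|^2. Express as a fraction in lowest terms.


|a|^2 = (-2)^2 + (-4)^2 + 2^2 = 24
|b|^2 = 4^2 + 2^2 + 4^2 = 36
a . b = (-2)*4 + (-4)*2 + 2*4 = -8
(a.b)^2 = (-8)^2 = 64
|rej|^2 = 24 - 64/36
= (864 - 64)/36
= 800/36
In lowest terms: 200/9


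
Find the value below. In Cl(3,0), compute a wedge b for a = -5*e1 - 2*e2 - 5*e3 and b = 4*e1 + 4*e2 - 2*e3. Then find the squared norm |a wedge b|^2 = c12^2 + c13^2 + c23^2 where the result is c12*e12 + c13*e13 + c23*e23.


a wedge b = (a1*b2 - a2*b1)*e12 + (a1*b3 - a3*b1)*e13 + (a2*b3 - a3*b2)*e23
e12 coeff: (-5)*4 - (-2)*4 = -20 - (-8) = -12
e13 coeff: (-5)*(-2) - (-5)*4 = 10 - (-20) = 30
e23 coeff: (-2)*(-2) - (-5)*4 = 4 - (-20) = 24
|a wedge b|^2 = (-12)^2 + 30^2 + 24^2
= 144 + 900 + 576
= 1620


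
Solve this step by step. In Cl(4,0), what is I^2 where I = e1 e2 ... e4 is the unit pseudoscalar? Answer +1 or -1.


The pseudoscalar I = e1...e_n (product of all n generators) of Cl(p,q) satisfies I^2 = (-1)^(q + n(n-1)/2).
p = 4, q = 0, n = p + q = 4
n(n-1)/2 = 4 * 3 / 2 = 6
Exponent = q + n(n-1)/2 = 0 + 6 = 6
I^2 = (-1)^6 = +1


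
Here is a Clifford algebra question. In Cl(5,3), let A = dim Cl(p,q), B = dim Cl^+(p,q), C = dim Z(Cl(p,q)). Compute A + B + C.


n = 5 + 3 = 8
Total dim = 2^8 = 256
Even subalgebra dim = 2^7 = 128
n is even, so center dim = 1
Sum = 256 + 128 + 1 = 385


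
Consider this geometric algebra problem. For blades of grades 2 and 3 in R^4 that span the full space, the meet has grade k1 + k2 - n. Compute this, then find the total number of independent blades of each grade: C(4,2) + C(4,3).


Meet grade = grade(A) + grade(B) - n
= 2 + 3 - 4 = 1
C(4,2) = 6
C(4,3) = 4
dim_A + dim_B = 6 + 4 = 10


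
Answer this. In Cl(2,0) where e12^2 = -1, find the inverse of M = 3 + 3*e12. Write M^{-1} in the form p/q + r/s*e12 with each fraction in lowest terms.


M = 3 + 3*e12, where e12^2 = -1.
Since M commutes with its reverse ~M = a - b*e12, M * ~M = a^2 - b^2*e12^2 = a^2 + b^2.
So M^{-1} = ~M / (a^2 + b^2) = (a - b*e12)/(a^2 + b^2).
a^2 + b^2 = 9 + 9 = 18
Scalar part = 3/18 = 1/6
Bivector coeff = -3/18 = -1/6
M^{-1} = 1/6 - 1/6*e12


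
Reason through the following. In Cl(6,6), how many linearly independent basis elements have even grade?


Even subalgebra dimension = 2^(n-1)
n = 6 + 6 = 12
2^(12 - 1) = 2^11 = 2048
Verification: sum of C(12,k) for even k = 1 + 66 + 495 + 924 + 495 + 66 + 1 = 2048
Result = 2048


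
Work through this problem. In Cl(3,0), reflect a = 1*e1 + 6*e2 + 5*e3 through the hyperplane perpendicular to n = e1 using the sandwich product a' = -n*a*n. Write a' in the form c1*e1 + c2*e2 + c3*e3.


Reflection formula: a' = -n*a*n, with n = e1 (unit vector, n^2 = 1).
For reflection through hyperplane perp to e1:
The component along e1 flips sign, others stay.
a = (1, 6, 5)
a' = (-1, 6, 5)
a' = -1*e1 + 6*e2 + 5*e3


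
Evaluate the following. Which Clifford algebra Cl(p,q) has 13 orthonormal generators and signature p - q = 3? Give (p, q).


We need p + q = 13 and p - q = 3.
Adding: 2p = 13 + 3 = 16, so p = 8.
Then q = 13 - 8 = 5.
(p, q) = (8, 5)


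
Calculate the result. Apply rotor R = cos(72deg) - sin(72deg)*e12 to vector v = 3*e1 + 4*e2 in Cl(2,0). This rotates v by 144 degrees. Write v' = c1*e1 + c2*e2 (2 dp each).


Rotor R = cos(72deg) - sin(72deg)*e12
Rotation angle theta = 2 * 72 = 144 degrees
v' = R*v*~R rotates v by theta.
cos(144deg) = -0.8090, sin(144deg) = 0.5878
v'_1 = 3*cos(144deg) - 4*sin(144deg)
= 3*(-0.8090) - 4*0.5878
= -4.78
v'_2 = 3*sin(144deg) + 4*cos(144deg)
= 3*0.5878 + 4*(-0.8090)
= -1.47
v' = -4.78*e1 - 1.47*e2


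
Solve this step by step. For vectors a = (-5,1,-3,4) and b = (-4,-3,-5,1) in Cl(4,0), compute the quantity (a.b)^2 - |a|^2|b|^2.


a . b = (-5)*(-4) + 1*(-3) + (-3)*(-5) + 4*1
= 20 + (-3) + 15 + 4 = 36
|a|^2 = (-5)^2 + 1^2 + (-3)^2 + 4^2 = 51
|b|^2 = (-4)^2 + (-3)^2 + (-5)^2 + 1^2 = 51
(a.b)^2 = 36^2 = 1296
|a|^2 * |b|^2 = 51 * 51 = 2601
Result = 1296 - 2601 = -1305


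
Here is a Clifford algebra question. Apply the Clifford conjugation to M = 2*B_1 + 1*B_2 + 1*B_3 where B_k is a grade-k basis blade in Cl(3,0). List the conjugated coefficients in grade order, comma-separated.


Clifford conjugate sign for grade k: (-1)^(k(k+1)/2)
Grade 1: (-1)^(1*2/2) = (-1)^1 = -1, coeff 2 -> -2
Grade 2: (-1)^(2*3/2) = (-1)^3 = -1, coeff 1 -> -1
Grade 3: (-1)^(3*4/2) = (-1)^6 = 1, coeff 1 -> 1
Conjugated coefficients: -2, -1, 1


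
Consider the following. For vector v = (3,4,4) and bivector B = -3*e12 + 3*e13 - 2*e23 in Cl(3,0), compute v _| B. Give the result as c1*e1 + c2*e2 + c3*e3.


Left contraction v _| B = <vB>_1 (grade-1 part of the geometric product vB).
Using e1_|e12 = e2, e2_|e12 = -e1, e1_|e13 = e3, e3_|e13 = -e1, e2_|e23 = e3, e3_|e23 = -e2:
e1 coeff: -v2*b12 - v3*b13 = -(4)*(-3) - (4)*(3) = 0
e2 coeff: v1*b12 - v3*b23 = (3)*(-3) - (4)*(-2) = -1
e3 coeff: v1*b13 + v2*b23 = (3)*(3) + (4)*(-2) = 1
v _| B = 0*e1 - 1*e2 + 1*e3


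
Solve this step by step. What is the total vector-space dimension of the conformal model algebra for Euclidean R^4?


The conformal model of R^4 uses Cl(5,1): the 4 Euclidean generators plus two extra orthogonal generators e+ (e+^2 = +1) and e- (e-^2 = -1), from which the null vectors e0, einf are built.
Number of generators m = 4 + 2 = 6.
dim Cl(p,q) = 2^m = 2^6 = 64


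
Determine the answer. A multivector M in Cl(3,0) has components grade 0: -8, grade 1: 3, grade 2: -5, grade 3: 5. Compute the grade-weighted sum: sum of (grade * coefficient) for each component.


Grade-weighted sum = sum of grade_k * coefficient_k
0*(-8) = 0
1*3 = 3
2*(-5) = -10
3*5 = 15
Total = 0 + 3 + (-10) + 15 = 8


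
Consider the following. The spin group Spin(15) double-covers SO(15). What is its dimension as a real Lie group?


Spin(n) double-covers SO(n); both have Lie algebra so(n) of dimension n(n-1)/2.
n = 15
n(n-1) = 15 * 14 = 210
dim Spin(15) = 210/2 = 105


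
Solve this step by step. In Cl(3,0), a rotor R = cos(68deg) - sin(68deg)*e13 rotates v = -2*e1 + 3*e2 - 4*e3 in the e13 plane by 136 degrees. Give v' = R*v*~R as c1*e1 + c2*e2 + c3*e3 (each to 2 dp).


Rotor R = cos(68deg) - sin(68deg)*e13
Rotation angle theta = 2 * 68 = 136 degrees in the e13 plane (e1 -> e3).
The component perpendicular to the plane (e2) is invariant: v'_2 = v2 = 3.00
cos(136deg) = -0.7193, sin(136deg) = 0.6947
v'_1 = v1*cos(theta) - v3*sin(theta) = -2*(-0.7193) - (-4)*0.6947 = 4.22
v'_3 = v1*sin(theta) + v3*cos(theta) = -2*0.6947 + (-4)*(-0.7193) = 1.49
v' = 4.22*e1 + 3.00*e2 + 1.49*e3


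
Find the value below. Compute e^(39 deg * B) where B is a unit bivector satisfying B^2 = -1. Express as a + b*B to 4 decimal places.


For a unit bivector B with B^2 = -1, the exponential series gives
e^(theta*B) = cos(theta) + sin(theta)*B (the GA analogue of Euler's formula).
theta = 39 degrees = 0.680678 rad
cos(39 deg) = 0.7771
sin(39 deg) = 0.6293
exp(theta*B) = 0.7771 + 0.6293*B


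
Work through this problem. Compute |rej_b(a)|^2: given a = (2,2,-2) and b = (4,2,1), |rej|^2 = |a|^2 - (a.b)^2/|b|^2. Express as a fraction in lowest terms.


|a|^2 = 2^2 + 2^2 + (-2)^2 = 12
|b|^2 = 4^2 + 2^2 + 1^2 = 21
a . b = 2*4 + 2*2 + (-2)*1 = 10
(a.b)^2 = 10^2 = 100
|rej|^2 = 12 - 100/21
= (252 - 100)/21
= 152/21
In lowest terms: 152/21


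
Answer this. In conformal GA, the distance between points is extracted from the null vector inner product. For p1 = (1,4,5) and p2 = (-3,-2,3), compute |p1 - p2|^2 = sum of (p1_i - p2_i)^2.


p1 - p2 = (4, 6, 2)
|p1 - p2|^2 = 4^2 + 6^2 + 2^2
= 16 + 36 + 4
= 56


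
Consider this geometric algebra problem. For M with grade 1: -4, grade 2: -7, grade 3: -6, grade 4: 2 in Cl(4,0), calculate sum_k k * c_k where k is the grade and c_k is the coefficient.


Grade-weighted sum = sum of grade_k * coefficient_k
1*(-4) = -4
2*(-7) = -14
3*(-6) = -18
4*2 = 8
Total = -4 + (-14) + (-18) + 8 = -28


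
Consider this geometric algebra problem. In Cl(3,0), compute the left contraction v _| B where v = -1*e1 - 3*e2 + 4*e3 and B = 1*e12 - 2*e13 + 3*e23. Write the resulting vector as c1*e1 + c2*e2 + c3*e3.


Left contraction v _| B = <vB>_1 (grade-1 part of the geometric product vB).
Using e1_|e12 = e2, e2_|e12 = -e1, e1_|e13 = e3, e3_|e13 = -e1, e2_|e23 = e3, e3_|e23 = -e2:
e1 coeff: -v2*b12 - v3*b13 = -(-3)*(1) - (4)*(-2) = 11
e2 coeff: v1*b12 - v3*b23 = (-1)*(1) - (4)*(3) = -13
e3 coeff: v1*b13 + v2*b23 = (-1)*(-2) + (-3)*(3) = -7
v _| B = 11*e1 - 13*e2 - 7*e3


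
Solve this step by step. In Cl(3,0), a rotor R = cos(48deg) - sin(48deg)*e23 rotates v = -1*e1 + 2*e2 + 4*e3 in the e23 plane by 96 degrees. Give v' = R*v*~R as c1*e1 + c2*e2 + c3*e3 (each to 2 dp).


Rotor R = cos(48deg) - sin(48deg)*e23
Rotation angle theta = 2 * 48 = 96 degrees in the e23 plane (e2 -> e3).
The component perpendicular to the plane (e1) is invariant: v'_1 = v1 = -1.00
cos(96deg) = -0.1045, sin(96deg) = 0.9945
v'_2 = v2*cos(theta) - v3*sin(theta) = 2*(-0.1045) - 4*0.9945 = -4.19
v'_3 = v2*sin(theta) + v3*cos(theta) = 2*0.9945 + 4*(-0.1045) = 1.57
v' = -1.00*e1 - 4.19*e2 + 1.57*e3


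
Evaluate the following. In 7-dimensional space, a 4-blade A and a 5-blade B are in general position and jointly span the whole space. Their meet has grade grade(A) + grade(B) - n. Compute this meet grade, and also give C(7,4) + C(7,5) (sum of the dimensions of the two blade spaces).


Meet grade = grade(A) + grade(B) - n
= 4 + 5 - 7 = 2
C(7,4) = 35
C(7,5) = 21
dim_A + dim_B = 35 + 21 = 56


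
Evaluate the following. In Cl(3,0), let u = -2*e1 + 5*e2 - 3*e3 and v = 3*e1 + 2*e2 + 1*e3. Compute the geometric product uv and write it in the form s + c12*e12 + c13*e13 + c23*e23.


In Cl(3,0): e_i^2 = 1, e_ie_j = -e_je_i for i != j.
Scalar part = u . v = (-2)*3 + 5*2 + (-3)*1
= -6 + 10 + (-3) = 1
e12 coeff = (-2)*2 - 5*3 = -4 - 15 = -19
e13 coeff = (-2)*1 - (-3)*3 = -2 - (-9) = 7
e23 coeff = 5*1 - (-3)*2 = 5 - (-6) = 11
uv = 1 - 19*e12 + 7*e13 + 11*e23


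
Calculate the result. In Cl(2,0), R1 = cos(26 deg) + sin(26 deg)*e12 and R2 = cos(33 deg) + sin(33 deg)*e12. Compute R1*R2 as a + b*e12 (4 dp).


Same-plane rotors commute and their half-angles add:
R1*R2 = cos(a1 + a2) + sin(a1 + a2)*e12.
a1 + a2 = 26 + 33 = 59 deg
cos(59 deg) = 0.5150
sin(59 deg) = 0.8572
R1*R2 = 0.5150 + 0.8572*e12


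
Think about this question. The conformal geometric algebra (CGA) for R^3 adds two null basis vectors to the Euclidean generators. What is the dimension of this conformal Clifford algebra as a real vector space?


The conformal model of R^3 uses Cl(4,1): the 3 Euclidean generators plus two extra orthogonal generators e+ (e+^2 = +1) and e- (e-^2 = -1), from which the null vectors e0, einf are built.
Number of generators m = 3 + 2 = 5.
dim Cl(p,q) = 2^m = 2^5 = 32


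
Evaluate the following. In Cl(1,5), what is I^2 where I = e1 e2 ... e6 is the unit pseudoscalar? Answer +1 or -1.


The pseudoscalar I = e1...e_n (product of all n generators) of Cl(p,q) satisfies I^2 = (-1)^(q + n(n-1)/2).
p = 1, q = 5, n = p + q = 6
n(n-1)/2 = 6 * 5 / 2 = 15
Exponent = q + n(n-1)/2 = 5 + 15 = 20
I^2 = (-1)^20 = +1


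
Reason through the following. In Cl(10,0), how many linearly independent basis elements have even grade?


Even subalgebra dimension = 2^(n-1)
n = 10 + 0 = 10
2^(10 - 1) = 2^9 = 512
Verification: sum of C(10,k) for even k = 1 + 45 + 210 + 210 + 45 + 1 = 512
Result = 512


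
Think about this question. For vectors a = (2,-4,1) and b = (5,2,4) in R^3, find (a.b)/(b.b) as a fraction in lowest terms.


Projection coefficient = (a . b) / (b . b)
a . b = 2*5 + (-4)*2 + 1*4
= 10 + (-8) + 4 = 6
b . b = 5^2 + 2^2 + 4^2
= 25 + 4 + 16 = 45
Coefficient = 6/45
In lowest terms: 2/15


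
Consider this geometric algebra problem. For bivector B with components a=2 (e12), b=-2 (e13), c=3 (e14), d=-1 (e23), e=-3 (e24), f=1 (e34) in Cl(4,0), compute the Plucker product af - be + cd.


Plucker relation: af - be + cd
a*f = 2*1 = 2
b*e = (-2)*(-3) = 6
c*d = 3*(-1) = -3
af - be + cd = 2 - 6 + (-3)
= -7


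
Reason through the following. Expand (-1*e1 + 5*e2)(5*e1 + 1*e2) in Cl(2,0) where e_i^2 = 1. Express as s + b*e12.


Expand: (-1*e1 + 5*e2)(5*e1 + 1*e2)
= (-1)*5*e1e1 + (-1)*1*e1e2 + 5*5*e2e1 + 5*1*e2e2
Using e1^2 = e2^2 = 1, e2e1 = -e1e2:
Scalar part s = (-1)*5 + 5*1 = -5 + 5 = 0
Bivector part b = (-1)*1 - 5*5 = -1 - 25 = -26
uv = 0 - 26*e12


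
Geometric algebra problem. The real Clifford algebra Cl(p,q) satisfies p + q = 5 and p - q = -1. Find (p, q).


We need p + q = 5 and p - q = -1.
Adding: 2p = 5 + (-1) = 4, so p = 2.
Then q = 5 - 2 = 3.
(p, q) = (2, 3)


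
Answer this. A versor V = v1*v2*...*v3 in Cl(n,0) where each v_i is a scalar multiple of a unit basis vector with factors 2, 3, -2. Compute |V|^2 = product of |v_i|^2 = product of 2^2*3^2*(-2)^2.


Each vector v_i has |v_i|^2 = s_i^2
Squared scales: 2^2 = 4, 3^2 = 9, (-2)^2 = 4
|V|^2 = 4 * 9 * 4
= 144


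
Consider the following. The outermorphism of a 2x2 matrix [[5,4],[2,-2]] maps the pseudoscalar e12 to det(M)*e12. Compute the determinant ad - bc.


The outermorphism of a linear map f sends e1^e2 to f(e1)^f(e2).
f(e1) = 5*e1 + 2*e2
f(e2) = 4*e1 - 2*e2
f(e1) ^ f(e2) = (5*e1 + 2*e2) ^ (4*e1 - 2*e2)
= 5*(-2)*e12 + 2*4*e21
= (-10 - 8)*e12
= -18*e12
Coefficient = -18


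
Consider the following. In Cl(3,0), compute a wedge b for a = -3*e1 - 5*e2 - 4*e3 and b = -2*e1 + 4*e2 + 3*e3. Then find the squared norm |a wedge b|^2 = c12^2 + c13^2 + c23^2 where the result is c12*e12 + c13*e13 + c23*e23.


a wedge b = (a1*b2 - a2*b1)*e12 + (a1*b3 - a3*b1)*e13 + (a2*b3 - a3*b2)*e23
e12 coeff: (-3)*4 - (-5)*(-2) = -12 - 10 = -22
e13 coeff: (-3)*3 - (-4)*(-2) = -9 - 8 = -17
e23 coeff: (-5)*3 - (-4)*4 = -15 - (-16) = 1
|a wedge b|^2 = (-22)^2 + (-17)^2 + 1^2
= 484 + 289 + 1
= 774


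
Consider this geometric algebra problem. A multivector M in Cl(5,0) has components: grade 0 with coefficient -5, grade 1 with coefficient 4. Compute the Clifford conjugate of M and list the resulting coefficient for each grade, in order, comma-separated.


Clifford conjugate sign for grade k: (-1)^(k(k+1)/2)
Grade 0: (-1)^(0*1/2) = (-1)^0 = 1, coeff -5 -> -5
Grade 1: (-1)^(1*2/2) = (-1)^1 = -1, coeff 4 -> -4
Conjugated coefficients: -5, -4


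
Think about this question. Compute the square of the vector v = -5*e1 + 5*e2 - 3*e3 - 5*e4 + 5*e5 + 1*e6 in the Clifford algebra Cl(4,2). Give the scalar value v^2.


v^2 = sum of c_i^2 * e_i^2
Positive signature terms (e_i^2 = +1): (-5)^2 + 5^2 + (-3)^2 + (-5)^2 = 84
Negative signature terms (e_j^2 = -1): 5^2 + 1^2 = 26
v^2 = 84 - 26 = 58


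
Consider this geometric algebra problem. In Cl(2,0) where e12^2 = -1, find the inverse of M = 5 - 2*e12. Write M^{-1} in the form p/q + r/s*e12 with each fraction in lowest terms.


M = 5 - 2*e12, where e12^2 = -1.
Since M commutes with its reverse ~M = a - b*e12, M * ~M = a^2 - b^2*e12^2 = a^2 + b^2.
So M^{-1} = ~M / (a^2 + b^2) = (a - b*e12)/(a^2 + b^2).
a^2 + b^2 = 25 + 4 = 29
Scalar part = 5/29 = 5/29
Bivector coeff = 2/29 = 2/29
M^{-1} = 5/29 + 2/29*e12


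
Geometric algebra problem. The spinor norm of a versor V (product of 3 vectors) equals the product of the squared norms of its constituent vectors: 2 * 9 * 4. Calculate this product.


Spinor norm N(V) = |v1|^2 * |v2|^2 * ... * |v3|^2
= 2 * 9 * 4
Running product: 2, 18, 72
N(V) = 72


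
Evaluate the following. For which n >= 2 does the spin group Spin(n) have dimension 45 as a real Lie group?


dim Spin(n) = dim so(n) = n(n-1)/2.
Solve n(n-1)/2 = 45, i.e. n^2 - n - 90 = 0.
Discriminant = 1 + 8*45 = 361
n = (1 + sqrt(361))/2 = (1 + 19)/2 = 10


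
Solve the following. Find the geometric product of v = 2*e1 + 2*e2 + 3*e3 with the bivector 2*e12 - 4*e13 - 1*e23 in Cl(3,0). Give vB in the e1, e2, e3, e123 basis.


vB has grade-1 (vector) and grade-3 (trivector) parts: vB = (v _| B) + (v ^ B).
Vector part <vB>_1:
  e1: -v2*b12 - v3*b13 = -(2)*(2) - (3)*(-4) = 8
  e2: v1*b12 - v3*b23 = (2)*(2) - (3)*(-1) = 7
  e3: v1*b13 + v2*b23 = (2)*(-4) + (2)*(-1) = -10
Trivector part <vB>_3:
  e123: v1*b23 - v2*b13 + v3*b12 = (2)*(-1) - (2)*(-4) + (3)*(2) = 12
vB = 8*e1 + 7*e2 - 10*e3 + 12*e123


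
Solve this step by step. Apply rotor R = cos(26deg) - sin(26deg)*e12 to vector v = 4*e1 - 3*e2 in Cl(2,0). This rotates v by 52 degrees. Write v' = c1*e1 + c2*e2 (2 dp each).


Rotor R = cos(26deg) - sin(26deg)*e12
Rotation angle theta = 2 * 26 = 52 degrees
v' = R*v*~R rotates v by theta.
cos(52deg) = 0.6157, sin(52deg) = 0.7880
v'_1 = 4*cos(52deg) - (-3)*sin(52deg)
= 4*0.6157 - (-3)*0.7880
= 4.83
v'_2 = 4*sin(52deg) + (-3)*cos(52deg)
= 4*0.7880 + (-3)*0.6157
= 1.31
v' = 4.83*e1 + 1.31*e2


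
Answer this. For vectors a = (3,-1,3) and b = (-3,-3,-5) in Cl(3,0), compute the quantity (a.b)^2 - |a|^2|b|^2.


a . b = 3*(-3) + (-1)*(-3) + 3*(-5)
= -9 + 3 + (-15) = -21
|a|^2 = 3^2 + (-1)^2 + 3^2 = 19
|b|^2 = (-3)^2 + (-3)^2 + (-5)^2 = 43
(a.b)^2 = (-21)^2 = 441
|a|^2 * |b|^2 = 19 * 43 = 817
Result = 441 - 817 = -376


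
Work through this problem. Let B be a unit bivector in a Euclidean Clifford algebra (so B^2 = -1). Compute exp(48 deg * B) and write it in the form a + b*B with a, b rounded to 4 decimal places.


For a unit bivector B with B^2 = -1, the exponential series gives
e^(theta*B) = cos(theta) + sin(theta)*B (the GA analogue of Euler's formula).
theta = 48 degrees = 0.837758 rad
cos(48 deg) = 0.6691
sin(48 deg) = 0.7431
exp(theta*B) = 0.6691 + 0.7431*B


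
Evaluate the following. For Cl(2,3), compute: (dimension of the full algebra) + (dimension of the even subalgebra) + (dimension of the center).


n = 2 + 3 = 5
Total dim = 2^5 = 32
Even subalgebra dim = 2^4 = 16
n is odd, so center dim = 2
Sum = 32 + 16 + 2 = 50


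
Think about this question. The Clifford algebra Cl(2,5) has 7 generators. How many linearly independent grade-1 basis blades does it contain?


Number of grade-k basis blades in Cl(p,q) with n = p + q is C(n, k).
n = 2 + 5 = 7
C(7, 1) = 7! / (1! * 6!)
= 5040 / (1 * 720)
= 7


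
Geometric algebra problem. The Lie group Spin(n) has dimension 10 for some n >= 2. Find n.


dim Spin(n) = dim so(n) = n(n-1)/2.
Solve n(n-1)/2 = 10, i.e. n^2 - n - 20 = 0.
Discriminant = 1 + 8*10 = 81
n = (1 + sqrt(81))/2 = (1 + 9)/2 = 5


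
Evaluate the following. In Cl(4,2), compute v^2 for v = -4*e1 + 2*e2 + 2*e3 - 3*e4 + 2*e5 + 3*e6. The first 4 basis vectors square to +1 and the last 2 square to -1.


v^2 = sum of c_i^2 * e_i^2
Positive signature terms (e_i^2 = +1): (-4)^2 + 2^2 + 2^2 + (-3)^2 = 33
Negative signature terms (e_j^2 = -1): 2^2 + 3^2 = 13
v^2 = 33 - 13 = 20


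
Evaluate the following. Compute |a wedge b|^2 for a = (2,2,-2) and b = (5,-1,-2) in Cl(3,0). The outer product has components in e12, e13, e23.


a wedge b = (a1*b2 - a2*b1)*e12 + (a1*b3 - a3*b1)*e13 + (a2*b3 - a3*b2)*e23
e12 coeff: 2*(-1) - 2*5 = -2 - 10 = -12
e13 coeff: 2*(-2) - (-2)*5 = -4 - (-10) = 6
e23 coeff: 2*(-2) - (-2)*(-1) = -4 - 2 = -6
|a wedge b|^2 = (-12)^2 + 6^2 + (-6)^2
= 144 + 36 + 36
= 216


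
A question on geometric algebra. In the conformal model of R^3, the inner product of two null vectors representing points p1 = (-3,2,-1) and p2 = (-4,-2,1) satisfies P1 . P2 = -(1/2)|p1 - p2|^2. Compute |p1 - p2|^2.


p1 - p2 = (1, 4, -2)
|p1 - p2|^2 = 1^2 + 4^2 + (-2)^2
= 1 + 16 + 4
= 21


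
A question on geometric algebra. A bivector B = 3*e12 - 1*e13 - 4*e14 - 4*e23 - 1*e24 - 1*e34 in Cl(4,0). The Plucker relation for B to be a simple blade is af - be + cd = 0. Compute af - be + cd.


Plucker relation: af - be + cd
a*f = 3*(-1) = -3
b*e = (-1)*(-1) = 1
c*d = (-4)*(-4) = 16
af - be + cd = -3 - 1 + 16
= 12


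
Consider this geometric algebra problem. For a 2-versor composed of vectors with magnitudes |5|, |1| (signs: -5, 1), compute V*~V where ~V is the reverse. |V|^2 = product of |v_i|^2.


Each vector v_i has |v_i|^2 = s_i^2
Squared scales: (-5)^2 = 25, 1^2 = 1
|V|^2 = 25 * 1
= 25
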